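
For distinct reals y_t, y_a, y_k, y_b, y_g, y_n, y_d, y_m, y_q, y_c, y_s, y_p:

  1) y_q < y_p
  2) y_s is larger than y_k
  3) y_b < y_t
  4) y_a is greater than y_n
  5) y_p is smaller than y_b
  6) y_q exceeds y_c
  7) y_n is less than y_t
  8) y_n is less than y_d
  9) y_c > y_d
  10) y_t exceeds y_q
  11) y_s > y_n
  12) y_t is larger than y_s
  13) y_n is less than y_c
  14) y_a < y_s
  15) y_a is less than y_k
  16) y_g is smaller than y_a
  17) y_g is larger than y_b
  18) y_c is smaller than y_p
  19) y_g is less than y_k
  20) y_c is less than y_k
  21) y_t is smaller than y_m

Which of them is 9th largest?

y_q

The consecutive relations fix a unique order: y_n < y_d < y_c < y_q < y_p < y_b < y_g < y_a < y_k < y_s < y_t < y_m.
The 9th largest is y_q.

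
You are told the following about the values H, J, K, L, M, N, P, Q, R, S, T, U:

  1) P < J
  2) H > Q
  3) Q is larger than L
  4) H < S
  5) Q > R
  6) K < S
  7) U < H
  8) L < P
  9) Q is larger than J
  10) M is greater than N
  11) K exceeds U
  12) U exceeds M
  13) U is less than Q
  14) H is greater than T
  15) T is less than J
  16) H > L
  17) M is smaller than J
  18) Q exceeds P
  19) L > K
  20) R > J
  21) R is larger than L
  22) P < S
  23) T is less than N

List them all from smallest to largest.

T < N < M < U < K < L < P < J < R < Q < H < S

Each adjacent pair is fixed by a given relation: T < N; N < M; M < U; U < K; K < L; L < P; P < J; J < R; R < Q; Q < H; H < S. Chaining them end to end gives the full order.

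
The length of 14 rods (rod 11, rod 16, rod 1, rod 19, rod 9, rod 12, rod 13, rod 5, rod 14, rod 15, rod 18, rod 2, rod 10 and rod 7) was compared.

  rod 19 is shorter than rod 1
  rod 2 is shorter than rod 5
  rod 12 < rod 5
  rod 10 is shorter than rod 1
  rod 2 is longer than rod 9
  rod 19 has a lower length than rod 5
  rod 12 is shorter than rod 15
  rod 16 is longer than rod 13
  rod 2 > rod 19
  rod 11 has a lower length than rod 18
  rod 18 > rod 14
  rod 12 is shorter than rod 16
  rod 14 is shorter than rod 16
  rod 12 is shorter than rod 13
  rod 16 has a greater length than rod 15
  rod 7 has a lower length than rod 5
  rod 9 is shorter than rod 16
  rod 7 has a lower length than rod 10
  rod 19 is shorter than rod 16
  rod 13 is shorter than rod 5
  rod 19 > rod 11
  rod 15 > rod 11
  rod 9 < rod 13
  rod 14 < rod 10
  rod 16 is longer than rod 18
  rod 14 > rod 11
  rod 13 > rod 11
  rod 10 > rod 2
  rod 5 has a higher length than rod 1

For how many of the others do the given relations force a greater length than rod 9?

From rod 9 the given relations immediately reach rod 2, rod 13, rod 16.
From those, rod 10, rod 5 — 5 in total.
From those, rod 1 — 6 in total.
No other element is forced above rod 9 by the given relations, so the count is 6.

6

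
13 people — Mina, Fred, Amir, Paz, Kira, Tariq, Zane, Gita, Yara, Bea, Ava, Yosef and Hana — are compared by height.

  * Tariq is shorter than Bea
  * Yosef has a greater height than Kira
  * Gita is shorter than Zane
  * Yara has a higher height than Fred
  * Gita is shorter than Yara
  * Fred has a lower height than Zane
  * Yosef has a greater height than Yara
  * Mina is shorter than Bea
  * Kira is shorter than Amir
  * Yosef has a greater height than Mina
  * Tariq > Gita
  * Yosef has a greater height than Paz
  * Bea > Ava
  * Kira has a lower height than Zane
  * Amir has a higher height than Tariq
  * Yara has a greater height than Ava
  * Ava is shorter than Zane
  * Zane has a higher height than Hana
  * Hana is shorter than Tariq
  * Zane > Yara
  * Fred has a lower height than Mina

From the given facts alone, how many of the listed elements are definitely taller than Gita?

Directly above Gita: Tariq, Yara, Zane.
One step further: Yosef, Bea, Amir (6 so far).
Nothing else is reachable above Gita; 6 in all.

6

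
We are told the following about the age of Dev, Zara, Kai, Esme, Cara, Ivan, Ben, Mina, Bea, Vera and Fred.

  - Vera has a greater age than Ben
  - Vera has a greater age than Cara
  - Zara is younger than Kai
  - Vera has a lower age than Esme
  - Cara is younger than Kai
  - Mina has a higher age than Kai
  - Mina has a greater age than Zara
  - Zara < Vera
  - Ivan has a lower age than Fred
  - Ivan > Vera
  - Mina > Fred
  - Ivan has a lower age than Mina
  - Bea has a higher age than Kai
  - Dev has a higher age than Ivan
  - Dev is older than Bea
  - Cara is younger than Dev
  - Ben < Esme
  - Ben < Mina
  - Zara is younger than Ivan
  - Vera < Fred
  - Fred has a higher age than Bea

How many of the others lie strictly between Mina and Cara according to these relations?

5

The relations place Cara below Mina. An element lies strictly between them when it is forced above Cara and also forced below Mina.
Above Cara: {Kai, Bea, Vera, Esme, Ivan, Fred, Dev}. Below Mina: {Zara, Ben, Kai, Bea, Vera, Ivan, Fred}.
Intersection: {Kai, Bea, Vera, Ivan, Fred} — 5.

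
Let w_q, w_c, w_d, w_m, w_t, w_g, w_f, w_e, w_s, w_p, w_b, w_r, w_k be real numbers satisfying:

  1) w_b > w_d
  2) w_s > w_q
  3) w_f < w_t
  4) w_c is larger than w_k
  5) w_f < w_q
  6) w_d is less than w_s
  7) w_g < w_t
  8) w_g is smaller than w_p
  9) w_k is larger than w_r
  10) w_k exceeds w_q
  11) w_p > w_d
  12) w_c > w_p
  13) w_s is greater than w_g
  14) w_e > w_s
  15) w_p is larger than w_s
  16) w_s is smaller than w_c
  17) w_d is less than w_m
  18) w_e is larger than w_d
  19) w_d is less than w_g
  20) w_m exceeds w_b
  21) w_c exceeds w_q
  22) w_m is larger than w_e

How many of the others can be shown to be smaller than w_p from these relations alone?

5

The elements the relations force below w_p are w_f, w_d, w_q, w_g, w_s — no chain reaches any other.
That is 5.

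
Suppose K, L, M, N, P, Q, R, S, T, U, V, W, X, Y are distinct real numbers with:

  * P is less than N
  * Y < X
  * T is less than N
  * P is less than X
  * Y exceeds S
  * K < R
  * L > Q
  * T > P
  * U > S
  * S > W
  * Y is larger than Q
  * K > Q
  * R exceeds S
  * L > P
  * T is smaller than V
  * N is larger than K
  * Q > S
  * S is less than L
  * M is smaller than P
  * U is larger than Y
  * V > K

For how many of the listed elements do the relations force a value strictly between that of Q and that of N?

Chaining upward from Q reaches: K, Y, X, V, L, U, R.
Chaining downward from N reaches: W, S, K, M, P, T.
Strictly between Q and N are those in both lists: K — 1 element.

1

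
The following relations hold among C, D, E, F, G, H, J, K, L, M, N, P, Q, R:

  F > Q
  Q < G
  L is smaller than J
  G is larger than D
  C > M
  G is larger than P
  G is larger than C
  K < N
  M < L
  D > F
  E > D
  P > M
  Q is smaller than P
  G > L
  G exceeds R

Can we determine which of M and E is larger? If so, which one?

undetermined

Following every chain through M: above M we get P, L, J, C, G.
E is not reached, and no chain runs the other way from E to M.
So the given relations leave the order of M and E undetermined.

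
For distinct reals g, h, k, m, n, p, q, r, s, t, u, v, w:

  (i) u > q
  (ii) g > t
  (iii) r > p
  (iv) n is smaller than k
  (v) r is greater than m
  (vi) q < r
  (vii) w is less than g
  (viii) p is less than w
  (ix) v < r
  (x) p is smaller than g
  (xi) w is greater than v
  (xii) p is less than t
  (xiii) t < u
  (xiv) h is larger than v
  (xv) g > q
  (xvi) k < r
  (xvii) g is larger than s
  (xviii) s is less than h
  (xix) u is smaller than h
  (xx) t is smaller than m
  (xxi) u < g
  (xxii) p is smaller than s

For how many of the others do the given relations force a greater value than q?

4

The elements the relations force above q are u, g, r, h — no chain reaches any other.
That is 4.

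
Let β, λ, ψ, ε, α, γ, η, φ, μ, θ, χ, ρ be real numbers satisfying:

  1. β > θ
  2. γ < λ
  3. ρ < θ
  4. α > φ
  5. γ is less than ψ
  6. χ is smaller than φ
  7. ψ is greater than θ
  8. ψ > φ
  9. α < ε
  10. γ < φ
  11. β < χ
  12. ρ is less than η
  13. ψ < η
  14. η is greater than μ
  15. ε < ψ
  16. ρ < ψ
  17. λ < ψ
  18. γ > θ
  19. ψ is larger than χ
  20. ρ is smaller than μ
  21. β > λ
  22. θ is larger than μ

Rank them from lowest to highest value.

The consecutive links are each given: ρ < μ; μ < θ; θ < γ; γ < λ; λ < β; β < χ; χ < φ; φ < α; α < ε; ε < ψ; ψ < η.

ρ < μ < θ < γ < λ < β < χ < φ < α < ε < ψ < η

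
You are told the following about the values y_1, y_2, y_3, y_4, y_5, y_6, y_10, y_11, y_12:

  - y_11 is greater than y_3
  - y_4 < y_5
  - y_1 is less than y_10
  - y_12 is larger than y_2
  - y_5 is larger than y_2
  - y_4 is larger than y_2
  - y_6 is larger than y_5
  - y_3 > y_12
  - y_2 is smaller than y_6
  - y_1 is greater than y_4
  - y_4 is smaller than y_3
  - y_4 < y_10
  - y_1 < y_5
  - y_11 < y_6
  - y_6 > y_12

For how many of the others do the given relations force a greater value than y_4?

The elements the relations force above y_4 are y_1, y_5, y_3, y_11, y_6, y_10 — no chain reaches any other.
That is 6.

6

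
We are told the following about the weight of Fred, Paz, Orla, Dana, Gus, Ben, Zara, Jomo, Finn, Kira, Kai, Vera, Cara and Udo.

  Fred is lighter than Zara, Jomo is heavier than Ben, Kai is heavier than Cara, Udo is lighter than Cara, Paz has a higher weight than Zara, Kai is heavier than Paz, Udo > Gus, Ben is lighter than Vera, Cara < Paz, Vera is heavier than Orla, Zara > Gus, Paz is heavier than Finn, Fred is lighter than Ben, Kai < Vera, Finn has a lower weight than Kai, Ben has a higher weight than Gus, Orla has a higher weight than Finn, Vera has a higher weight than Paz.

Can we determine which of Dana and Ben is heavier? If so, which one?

Following every chain through Ben: above Ben we get Vera, Jomo; below Ben we get Gus, Fred.
Dana is not reached, and no chain runs the other way from Dana to Ben.
So the given relations leave the order of Ben and Dana undetermined.

undetermined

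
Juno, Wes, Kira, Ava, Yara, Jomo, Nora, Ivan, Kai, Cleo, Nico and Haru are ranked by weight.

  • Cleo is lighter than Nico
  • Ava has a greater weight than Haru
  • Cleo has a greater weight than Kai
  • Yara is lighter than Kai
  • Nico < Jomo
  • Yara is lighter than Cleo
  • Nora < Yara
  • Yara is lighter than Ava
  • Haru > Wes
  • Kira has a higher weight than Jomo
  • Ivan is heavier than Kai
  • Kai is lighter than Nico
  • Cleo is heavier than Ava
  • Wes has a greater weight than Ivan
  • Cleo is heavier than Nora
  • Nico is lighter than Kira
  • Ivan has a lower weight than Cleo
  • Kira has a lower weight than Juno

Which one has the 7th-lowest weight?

Piecing the relations together gives one ordering: Nora < Yara < Kai < Ivan < Wes < Haru < Ava < Cleo < Nico < Jomo < Kira < Juno.
The 7th smallest is Ava.

Ava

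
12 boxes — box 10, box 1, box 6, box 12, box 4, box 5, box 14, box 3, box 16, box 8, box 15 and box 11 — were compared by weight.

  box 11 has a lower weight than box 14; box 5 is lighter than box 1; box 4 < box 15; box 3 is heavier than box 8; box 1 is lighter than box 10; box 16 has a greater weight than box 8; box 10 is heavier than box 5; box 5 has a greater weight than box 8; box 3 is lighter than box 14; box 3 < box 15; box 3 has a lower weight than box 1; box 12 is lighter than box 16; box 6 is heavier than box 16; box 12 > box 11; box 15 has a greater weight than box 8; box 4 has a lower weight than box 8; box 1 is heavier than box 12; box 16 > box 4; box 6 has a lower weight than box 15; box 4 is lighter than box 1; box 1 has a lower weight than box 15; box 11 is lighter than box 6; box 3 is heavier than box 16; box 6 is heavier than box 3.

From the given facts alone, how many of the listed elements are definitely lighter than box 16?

Directly below box 16: box 4, box 8, box 12.
One step further: box 11 (4 so far).
No other element is forced below box 16 by the given relations, so the count is 4.

4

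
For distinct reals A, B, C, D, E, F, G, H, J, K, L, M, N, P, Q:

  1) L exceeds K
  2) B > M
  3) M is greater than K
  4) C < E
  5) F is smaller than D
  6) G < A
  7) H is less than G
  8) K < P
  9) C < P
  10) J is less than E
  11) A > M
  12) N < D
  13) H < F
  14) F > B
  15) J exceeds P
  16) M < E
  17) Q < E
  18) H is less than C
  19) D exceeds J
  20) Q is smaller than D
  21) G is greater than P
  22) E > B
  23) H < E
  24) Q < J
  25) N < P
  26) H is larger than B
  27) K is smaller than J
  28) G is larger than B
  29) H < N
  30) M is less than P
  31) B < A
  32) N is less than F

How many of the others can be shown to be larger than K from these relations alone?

13

The elements the relations force above K are M, B, H, N, C, P, L, J, G, E, F, A, D — no chain reaches any other.
That is 13.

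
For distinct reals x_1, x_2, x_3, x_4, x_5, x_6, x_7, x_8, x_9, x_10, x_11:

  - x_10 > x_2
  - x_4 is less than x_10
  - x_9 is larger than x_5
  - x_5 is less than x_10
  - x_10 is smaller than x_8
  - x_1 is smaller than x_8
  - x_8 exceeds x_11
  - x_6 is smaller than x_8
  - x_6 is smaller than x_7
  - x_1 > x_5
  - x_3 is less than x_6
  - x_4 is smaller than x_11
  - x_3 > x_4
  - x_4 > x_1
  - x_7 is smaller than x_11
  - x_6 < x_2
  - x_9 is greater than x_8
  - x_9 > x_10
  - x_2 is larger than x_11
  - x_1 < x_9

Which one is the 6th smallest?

Chaining the given pairs: x_5 < x_1 < x_4 < x_3 < x_6 < x_7 < x_11 < x_2 < x_10 < x_8 < x_9.
The 6th smallest is x_7.

x_7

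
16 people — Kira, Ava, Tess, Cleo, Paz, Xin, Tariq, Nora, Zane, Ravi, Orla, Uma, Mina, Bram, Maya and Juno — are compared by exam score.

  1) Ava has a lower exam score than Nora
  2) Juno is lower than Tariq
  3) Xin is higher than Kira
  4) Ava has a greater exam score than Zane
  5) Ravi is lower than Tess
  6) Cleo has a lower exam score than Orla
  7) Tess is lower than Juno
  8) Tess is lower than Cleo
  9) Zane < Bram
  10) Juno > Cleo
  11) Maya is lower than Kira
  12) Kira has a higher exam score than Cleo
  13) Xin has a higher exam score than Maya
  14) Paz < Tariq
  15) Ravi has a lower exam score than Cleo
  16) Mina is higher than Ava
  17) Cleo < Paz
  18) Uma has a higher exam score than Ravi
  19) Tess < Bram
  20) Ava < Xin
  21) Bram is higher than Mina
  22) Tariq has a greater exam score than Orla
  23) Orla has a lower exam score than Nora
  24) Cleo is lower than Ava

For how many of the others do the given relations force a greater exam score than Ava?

4

Directly above Ava: Mina, Nora, Xin.
One step further: Bram (4 so far).
No other element is forced above Ava by the given relations, so the count is 4.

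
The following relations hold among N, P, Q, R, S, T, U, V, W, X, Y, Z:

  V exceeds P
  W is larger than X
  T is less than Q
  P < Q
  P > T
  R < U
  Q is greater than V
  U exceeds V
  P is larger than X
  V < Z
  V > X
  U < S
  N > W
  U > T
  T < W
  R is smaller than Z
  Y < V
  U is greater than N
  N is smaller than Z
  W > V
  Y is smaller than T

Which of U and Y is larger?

Link the given pairs in sequence: Y < T; T < P; P < V; V < W; W < N; N < U.
Chaining these gives Y < T < P < V < W < N < U.
So Y < U; U is the larger of the two.

U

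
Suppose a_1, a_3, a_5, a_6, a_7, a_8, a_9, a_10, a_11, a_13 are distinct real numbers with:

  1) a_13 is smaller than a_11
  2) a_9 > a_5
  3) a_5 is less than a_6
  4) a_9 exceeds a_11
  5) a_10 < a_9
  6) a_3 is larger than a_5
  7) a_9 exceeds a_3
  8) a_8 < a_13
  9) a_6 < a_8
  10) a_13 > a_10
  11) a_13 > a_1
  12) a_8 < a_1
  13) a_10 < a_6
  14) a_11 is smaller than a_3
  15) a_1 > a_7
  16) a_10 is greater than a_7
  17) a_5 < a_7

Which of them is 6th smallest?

The consecutive relations fix a unique order: a_5 < a_7 < a_10 < a_6 < a_8 < a_1 < a_13 < a_11 < a_3 < a_9.
The 6th smallest is a_1.

a_1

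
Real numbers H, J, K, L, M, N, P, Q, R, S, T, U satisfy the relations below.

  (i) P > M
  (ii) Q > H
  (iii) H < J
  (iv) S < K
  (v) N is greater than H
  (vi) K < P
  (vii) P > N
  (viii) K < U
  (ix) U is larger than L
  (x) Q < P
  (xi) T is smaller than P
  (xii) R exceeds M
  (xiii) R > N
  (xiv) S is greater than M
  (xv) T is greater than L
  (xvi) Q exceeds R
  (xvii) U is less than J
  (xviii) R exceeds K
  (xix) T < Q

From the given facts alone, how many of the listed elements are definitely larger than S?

6

Directly above S: K.
One step further: U, R, P (4 so far).
One step further: Q, J (6 so far).
Nothing else is reachable above S; 6 in all.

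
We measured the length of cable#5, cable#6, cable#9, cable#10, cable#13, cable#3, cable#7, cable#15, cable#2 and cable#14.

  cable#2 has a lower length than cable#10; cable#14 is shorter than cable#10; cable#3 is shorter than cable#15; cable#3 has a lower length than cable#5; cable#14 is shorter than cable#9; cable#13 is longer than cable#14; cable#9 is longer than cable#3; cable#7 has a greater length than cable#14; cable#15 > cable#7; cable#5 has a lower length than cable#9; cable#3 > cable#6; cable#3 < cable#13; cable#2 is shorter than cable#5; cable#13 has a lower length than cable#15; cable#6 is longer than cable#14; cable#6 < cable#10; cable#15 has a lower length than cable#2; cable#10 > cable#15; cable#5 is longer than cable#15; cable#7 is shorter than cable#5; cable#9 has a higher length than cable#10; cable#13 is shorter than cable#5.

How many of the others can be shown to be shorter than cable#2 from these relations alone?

6

Directly below cable#2: cable#15.
One step further: cable#3, cable#7, cable#13 (4 so far).
One step further: cable#14, cable#6 (6 so far).
No other element is forced below cable#2 by the given relations, so the count is 6.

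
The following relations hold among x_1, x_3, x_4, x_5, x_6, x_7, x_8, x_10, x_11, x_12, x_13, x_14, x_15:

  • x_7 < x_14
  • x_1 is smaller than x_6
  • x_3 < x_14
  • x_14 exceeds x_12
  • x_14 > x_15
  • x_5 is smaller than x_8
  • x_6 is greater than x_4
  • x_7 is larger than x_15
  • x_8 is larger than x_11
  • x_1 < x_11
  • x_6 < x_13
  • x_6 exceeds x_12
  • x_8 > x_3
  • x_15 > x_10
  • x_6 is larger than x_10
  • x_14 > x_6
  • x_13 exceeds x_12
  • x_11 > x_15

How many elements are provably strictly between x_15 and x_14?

Chaining upward from x_15 reaches: x_7, x_11, x_8.
Chaining downward from x_14 reaches: x_1, x_4, x_10, x_12, x_3, x_6, x_7.
Strictly between x_15 and x_14 are those in both lists: x_7 — 1 element.

1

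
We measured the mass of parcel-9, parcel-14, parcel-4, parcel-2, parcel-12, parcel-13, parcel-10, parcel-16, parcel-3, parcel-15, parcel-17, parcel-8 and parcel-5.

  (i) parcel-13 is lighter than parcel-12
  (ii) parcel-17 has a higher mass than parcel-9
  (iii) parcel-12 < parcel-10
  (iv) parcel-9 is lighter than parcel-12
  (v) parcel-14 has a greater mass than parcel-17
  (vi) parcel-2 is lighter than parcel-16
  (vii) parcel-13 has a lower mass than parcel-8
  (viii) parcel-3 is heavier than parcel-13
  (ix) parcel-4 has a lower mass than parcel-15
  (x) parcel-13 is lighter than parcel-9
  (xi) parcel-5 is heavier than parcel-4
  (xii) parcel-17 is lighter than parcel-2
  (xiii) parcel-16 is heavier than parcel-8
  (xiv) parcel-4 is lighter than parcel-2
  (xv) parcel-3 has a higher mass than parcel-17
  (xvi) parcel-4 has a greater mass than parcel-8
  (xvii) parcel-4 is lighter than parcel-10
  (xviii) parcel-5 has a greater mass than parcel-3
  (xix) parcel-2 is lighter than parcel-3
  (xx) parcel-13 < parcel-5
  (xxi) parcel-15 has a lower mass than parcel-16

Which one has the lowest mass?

parcel-9 is not least since parcel-13 < parcel-9; parcel-17 is not least since parcel-9 < parcel-17; parcel-8 is not least since parcel-13 < parcel-8; parcel-4 is not least since parcel-8 < parcel-4; parcel-12 is not least since parcel-13 < parcel-12; parcel-10 is not least since parcel-4 < parcel-10; parcel-2 is not least since parcel-17 < parcel-2; parcel-14 is not least since parcel-17 < parcel-14; parcel-15 is not least since parcel-4 < parcel-15; parcel-16 is not least since parcel-8 < parcel-16; parcel-3 is not least since parcel-17 < parcel-3; parcel-5 is not least since parcel-4 < parcel-5.
Only parcel-13 has nothing below it, so parcel-13 is the lowest mass.

parcel-13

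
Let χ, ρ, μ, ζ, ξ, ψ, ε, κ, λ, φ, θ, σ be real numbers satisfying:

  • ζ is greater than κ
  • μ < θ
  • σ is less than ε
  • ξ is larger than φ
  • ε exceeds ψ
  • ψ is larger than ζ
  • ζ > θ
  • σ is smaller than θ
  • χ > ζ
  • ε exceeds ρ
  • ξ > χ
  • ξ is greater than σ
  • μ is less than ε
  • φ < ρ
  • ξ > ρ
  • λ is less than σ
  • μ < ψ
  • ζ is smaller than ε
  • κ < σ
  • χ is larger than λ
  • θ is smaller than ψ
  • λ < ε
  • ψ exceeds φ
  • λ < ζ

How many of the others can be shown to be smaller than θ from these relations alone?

The elements the relations force below θ are κ, λ, μ, σ — no chain reaches any other.
That is 4.

4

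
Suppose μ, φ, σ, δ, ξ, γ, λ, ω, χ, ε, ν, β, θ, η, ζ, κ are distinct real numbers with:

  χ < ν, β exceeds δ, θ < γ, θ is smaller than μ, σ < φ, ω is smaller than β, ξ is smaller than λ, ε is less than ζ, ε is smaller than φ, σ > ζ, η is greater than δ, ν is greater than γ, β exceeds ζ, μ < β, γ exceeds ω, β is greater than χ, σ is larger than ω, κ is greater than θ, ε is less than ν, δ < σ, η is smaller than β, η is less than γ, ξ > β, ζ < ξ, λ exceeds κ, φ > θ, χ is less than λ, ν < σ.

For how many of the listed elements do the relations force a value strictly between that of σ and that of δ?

Chaining upward from δ reaches: η, γ, β, ξ, ν, λ, φ.
Chaining downward from σ reaches: θ, χ, ε, ζ, ω, η, γ, ν.
Strictly between δ and σ are those in both lists: η, γ, ν — 3 elements.

3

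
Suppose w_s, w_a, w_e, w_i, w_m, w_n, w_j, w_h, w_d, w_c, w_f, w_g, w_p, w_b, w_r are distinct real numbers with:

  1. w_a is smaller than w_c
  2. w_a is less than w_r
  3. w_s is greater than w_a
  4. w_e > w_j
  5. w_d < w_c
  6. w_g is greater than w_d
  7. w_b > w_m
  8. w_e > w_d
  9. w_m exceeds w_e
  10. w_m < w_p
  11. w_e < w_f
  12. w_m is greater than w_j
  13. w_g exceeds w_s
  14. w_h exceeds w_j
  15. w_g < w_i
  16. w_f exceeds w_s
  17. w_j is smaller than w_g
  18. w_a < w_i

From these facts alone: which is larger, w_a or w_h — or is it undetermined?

undetermined

Following every chain through w_a: above w_a we get w_r, w_s, w_g, w_c, w_i, w_f.
w_h is not reached, and no chain runs the other way from w_h to w_a.
So the given relations leave the order of w_a and w_h undetermined.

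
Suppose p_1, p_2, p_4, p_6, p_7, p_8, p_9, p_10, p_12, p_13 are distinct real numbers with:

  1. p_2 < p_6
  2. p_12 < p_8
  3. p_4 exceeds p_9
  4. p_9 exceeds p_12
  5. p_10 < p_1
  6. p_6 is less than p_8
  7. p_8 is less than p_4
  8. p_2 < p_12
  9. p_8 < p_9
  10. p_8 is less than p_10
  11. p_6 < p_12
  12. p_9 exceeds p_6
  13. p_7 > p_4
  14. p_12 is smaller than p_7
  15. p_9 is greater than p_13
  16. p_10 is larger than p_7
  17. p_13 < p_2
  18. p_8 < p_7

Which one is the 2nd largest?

p_10

Piecing the relations together gives one ordering: p_13 < p_2 < p_6 < p_12 < p_8 < p_9 < p_4 < p_7 < p_10 < p_1.
The 2nd largest is p_10.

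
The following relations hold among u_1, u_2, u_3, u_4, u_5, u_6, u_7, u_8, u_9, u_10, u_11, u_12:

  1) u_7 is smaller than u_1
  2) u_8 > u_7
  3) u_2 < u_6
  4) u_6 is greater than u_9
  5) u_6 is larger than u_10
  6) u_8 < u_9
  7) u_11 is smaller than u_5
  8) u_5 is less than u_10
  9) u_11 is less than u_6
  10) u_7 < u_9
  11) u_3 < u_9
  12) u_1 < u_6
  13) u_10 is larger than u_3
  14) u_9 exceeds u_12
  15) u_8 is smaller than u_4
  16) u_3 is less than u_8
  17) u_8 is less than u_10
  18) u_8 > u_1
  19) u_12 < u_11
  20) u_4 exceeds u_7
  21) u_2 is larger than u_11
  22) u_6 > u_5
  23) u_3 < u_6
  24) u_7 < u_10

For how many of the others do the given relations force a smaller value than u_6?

Directly below u_6: u_3, u_1, u_11, u_2, u_5, u_9, u_10.
One step further: u_7, u_8, u_12 (10 so far).
Nothing else is reachable below u_6; 10 in all.

10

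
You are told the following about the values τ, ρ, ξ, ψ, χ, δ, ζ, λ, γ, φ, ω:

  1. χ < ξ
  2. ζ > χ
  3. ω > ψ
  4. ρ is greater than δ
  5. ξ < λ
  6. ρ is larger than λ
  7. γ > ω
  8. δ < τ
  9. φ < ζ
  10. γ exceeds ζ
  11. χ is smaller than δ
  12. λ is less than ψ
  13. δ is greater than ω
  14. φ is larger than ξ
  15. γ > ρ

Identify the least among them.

χ

ξ is not least since χ < ξ; λ is not least since ξ < λ; ψ is not least since λ < ψ; ω is not least since ψ < ω; φ is not least since ξ < φ; δ is not least since ω < δ; ζ is not least since χ < ζ; ρ is not least since δ < ρ; τ is not least since δ < τ; γ is not least since ω < γ.
Only χ has nothing below it, so χ is the least.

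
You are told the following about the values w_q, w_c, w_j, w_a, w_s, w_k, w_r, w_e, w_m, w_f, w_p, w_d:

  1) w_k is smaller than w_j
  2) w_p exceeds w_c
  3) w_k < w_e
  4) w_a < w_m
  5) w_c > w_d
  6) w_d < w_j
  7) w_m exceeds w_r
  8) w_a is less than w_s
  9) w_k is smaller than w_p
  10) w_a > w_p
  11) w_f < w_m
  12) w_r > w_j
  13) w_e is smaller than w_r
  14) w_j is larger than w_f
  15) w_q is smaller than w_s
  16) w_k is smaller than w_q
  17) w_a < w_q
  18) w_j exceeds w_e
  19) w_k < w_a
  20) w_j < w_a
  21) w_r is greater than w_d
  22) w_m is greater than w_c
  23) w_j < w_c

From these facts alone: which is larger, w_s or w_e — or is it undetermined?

w_e < w_j and w_j < w_c give w_e < w_c.
With w_c < w_p: w_e < w_j < w_c < w_p.
With w_p < w_a: w_e < w_j < w_c < w_p < w_a.
With w_a < w_q: w_e < w_j < w_c < w_p < w_a < w_q.
Then w_q < w_s extends the chain to w_s.
So w_s is larger.

w_s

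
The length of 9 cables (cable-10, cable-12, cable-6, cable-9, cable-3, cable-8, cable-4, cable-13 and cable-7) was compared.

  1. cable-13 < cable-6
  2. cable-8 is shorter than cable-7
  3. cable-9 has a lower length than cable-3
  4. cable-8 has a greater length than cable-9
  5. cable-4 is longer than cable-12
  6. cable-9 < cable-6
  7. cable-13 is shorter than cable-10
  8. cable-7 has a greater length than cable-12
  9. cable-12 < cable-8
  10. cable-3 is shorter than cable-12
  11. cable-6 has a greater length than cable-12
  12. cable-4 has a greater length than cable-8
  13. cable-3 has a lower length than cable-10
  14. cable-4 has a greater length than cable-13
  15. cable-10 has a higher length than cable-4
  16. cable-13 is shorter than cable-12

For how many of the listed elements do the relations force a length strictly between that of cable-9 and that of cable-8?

2

Chaining upward from cable-9 reaches: cable-3, cable-12, cable-4, cable-7, cable-6, cable-10.
Chaining downward from cable-8 reaches: cable-3, cable-13, cable-12.
Strictly between cable-9 and cable-8 are those in both lists: cable-3, cable-12 — 2 elements.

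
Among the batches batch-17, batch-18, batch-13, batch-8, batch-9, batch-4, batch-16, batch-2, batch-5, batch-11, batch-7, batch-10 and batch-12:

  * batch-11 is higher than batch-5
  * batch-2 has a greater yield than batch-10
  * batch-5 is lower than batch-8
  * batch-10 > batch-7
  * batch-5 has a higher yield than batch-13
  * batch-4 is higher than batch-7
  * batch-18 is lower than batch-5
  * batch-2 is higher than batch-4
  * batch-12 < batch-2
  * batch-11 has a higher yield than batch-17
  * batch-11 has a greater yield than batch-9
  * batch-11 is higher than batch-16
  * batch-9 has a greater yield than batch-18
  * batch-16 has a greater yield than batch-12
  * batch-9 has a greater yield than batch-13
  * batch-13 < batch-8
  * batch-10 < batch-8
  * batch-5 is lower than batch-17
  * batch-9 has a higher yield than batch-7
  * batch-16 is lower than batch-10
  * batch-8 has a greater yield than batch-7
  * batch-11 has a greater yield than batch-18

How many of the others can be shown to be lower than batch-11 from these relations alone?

8

From batch-11 the given relations immediately reach batch-16, batch-18, batch-9, batch-5, batch-17.
From those, batch-12, batch-7, batch-13 — 8 in total.
No other element is forced below batch-11 by the given relations, so the count is 8.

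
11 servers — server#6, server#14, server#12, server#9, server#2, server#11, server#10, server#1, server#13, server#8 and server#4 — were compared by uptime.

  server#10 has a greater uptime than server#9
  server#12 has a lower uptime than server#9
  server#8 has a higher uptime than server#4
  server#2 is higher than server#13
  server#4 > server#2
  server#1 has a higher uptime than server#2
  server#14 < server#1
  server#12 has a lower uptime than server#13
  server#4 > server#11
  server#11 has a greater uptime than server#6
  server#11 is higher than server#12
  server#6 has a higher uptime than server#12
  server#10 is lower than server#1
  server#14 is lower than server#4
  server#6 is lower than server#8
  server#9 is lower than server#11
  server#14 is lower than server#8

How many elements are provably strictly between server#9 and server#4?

1

Chaining upward from server#9 reaches: server#11, server#10, server#8, server#1.
Chaining downward from server#4 reaches: server#12, server#13, server#6, server#11, server#2, server#14.
Strictly between server#9 and server#4 are those in both lists: server#11 — 1 element.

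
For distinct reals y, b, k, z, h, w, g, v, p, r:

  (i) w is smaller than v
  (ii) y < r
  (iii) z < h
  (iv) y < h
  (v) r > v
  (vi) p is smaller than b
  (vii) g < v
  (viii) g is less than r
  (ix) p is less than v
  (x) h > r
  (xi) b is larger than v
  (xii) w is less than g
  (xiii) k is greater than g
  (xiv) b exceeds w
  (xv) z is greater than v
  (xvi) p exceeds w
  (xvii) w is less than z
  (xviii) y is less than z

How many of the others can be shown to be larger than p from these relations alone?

The elements the relations force above p are v, b, r, z, h — no chain reaches any other.
That is 5.

5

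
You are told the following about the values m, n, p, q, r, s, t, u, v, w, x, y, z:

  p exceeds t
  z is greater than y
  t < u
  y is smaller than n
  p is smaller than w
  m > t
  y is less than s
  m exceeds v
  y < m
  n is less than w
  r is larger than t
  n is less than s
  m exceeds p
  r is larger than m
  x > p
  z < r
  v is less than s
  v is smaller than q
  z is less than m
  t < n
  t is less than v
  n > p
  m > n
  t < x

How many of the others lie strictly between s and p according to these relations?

1

Chaining upward from p reaches: x, n, w, m, r.
Chaining downward from s reaches: t, v, y, n.
Strictly between p and s are those in both lists: n — 1 element.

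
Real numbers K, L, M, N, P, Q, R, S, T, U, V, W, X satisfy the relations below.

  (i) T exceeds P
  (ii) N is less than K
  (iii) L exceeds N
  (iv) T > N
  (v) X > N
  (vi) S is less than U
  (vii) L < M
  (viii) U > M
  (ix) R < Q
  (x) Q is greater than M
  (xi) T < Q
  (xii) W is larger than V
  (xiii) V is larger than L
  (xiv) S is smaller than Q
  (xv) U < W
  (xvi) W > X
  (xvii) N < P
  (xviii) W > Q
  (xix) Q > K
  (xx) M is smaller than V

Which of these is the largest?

Chaining downward from W: directly below it, X, V, U, Q; then N, L, T, R, M, S, K; then P.
That covers every other element, and nothing is given above W, so W is the largest.

W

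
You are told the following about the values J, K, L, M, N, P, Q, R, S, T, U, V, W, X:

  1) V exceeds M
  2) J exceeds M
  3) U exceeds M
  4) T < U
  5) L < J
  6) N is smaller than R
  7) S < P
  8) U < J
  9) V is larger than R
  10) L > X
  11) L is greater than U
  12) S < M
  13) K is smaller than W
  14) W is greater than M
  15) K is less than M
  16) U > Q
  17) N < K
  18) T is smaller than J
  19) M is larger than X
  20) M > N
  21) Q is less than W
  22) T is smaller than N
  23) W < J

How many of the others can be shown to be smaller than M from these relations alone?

Directly below M: X, N, S, K.
One step further: T (5 so far).
Nothing else is reachable below M; 5 in all.

5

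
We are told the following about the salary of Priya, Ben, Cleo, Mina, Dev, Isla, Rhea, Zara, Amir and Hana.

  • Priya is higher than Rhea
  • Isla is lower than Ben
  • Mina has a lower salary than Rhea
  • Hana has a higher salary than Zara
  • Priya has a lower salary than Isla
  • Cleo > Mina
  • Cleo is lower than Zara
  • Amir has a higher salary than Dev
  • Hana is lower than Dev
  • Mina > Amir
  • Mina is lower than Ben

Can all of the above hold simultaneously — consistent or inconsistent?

inconsistent

We have Mina < Cleo stated directly, yet also Cleo < Zara < Hana < Dev < Amir < Mina by chaining the others — so Cleo < Mina. Contradiction.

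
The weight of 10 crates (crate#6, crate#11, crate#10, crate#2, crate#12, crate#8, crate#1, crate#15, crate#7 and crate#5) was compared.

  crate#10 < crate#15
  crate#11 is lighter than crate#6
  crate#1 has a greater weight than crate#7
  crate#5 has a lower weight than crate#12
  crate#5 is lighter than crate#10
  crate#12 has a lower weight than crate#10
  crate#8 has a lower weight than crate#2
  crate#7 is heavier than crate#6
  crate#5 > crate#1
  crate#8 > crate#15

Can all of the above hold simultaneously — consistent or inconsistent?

The single ordering crate#11 < crate#6 < crate#7 < crate#1 < crate#5 < crate#12 < crate#10 < crate#15 < crate#8 < crate#2 satisfies every listed relation, so no contradiction arises.

consistent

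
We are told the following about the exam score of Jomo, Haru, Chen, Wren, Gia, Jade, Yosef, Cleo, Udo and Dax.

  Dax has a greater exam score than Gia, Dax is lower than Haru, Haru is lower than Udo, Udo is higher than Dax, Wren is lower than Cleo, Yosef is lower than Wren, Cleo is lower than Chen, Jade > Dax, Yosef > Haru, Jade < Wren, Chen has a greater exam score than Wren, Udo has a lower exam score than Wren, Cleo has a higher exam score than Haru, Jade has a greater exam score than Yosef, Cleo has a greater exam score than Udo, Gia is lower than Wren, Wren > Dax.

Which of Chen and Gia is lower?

Gia

Chaining the given relations: Gia < Dax < Haru < Yosef < Jade < Wren < Cleo < Chen.
So Gia < Chen; Gia is the lower of the two.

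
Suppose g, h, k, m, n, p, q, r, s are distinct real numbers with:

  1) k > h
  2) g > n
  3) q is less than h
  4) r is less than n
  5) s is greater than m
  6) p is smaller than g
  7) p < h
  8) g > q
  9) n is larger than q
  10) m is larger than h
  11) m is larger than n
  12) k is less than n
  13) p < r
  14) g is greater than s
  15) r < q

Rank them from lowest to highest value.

Nothing is placed below p, so it is least; from there p < r; r < q; q < h; h < k; k < n; n < m; m < s; s < g, each given directly.

p < r < q < h < k < n < m < s < g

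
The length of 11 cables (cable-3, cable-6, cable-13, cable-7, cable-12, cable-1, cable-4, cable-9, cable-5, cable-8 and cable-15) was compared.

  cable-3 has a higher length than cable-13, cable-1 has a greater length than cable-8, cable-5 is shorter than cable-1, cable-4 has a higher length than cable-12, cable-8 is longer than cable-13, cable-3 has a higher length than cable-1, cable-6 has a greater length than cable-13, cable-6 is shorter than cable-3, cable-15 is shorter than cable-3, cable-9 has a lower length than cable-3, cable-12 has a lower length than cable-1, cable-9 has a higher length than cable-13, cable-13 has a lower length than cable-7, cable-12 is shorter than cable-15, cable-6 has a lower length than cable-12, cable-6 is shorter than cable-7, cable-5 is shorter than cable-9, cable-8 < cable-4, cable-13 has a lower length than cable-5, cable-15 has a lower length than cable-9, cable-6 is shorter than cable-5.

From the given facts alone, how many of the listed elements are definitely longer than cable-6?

From cable-6 the given relations immediately reach cable-12, cable-5, cable-3, cable-7.
From those, cable-15, cable-9, cable-1, cable-4 — 8 in total.
No other element is forced above cable-6 by the given relations, so the count is 8.

8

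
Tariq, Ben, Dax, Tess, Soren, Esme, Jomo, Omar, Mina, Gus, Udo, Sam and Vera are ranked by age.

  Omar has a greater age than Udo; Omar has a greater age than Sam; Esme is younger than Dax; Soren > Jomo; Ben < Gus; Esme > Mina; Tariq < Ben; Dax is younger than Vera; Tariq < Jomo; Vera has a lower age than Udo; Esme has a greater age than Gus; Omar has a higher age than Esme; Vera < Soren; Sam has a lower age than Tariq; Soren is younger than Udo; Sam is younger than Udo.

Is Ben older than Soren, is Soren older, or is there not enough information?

Chaining the given relations: Ben < Gus < Esme < Dax < Vera < Soren.
So Soren is older.

Soren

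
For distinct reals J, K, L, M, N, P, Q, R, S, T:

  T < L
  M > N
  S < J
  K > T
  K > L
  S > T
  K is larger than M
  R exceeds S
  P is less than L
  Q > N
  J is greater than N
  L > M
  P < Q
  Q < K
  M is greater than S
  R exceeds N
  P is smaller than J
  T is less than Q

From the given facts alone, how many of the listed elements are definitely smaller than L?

5

Directly below L: T, P, M.
One step further: N, S (5 so far).
Nothing else is reachable below L; 5 in all.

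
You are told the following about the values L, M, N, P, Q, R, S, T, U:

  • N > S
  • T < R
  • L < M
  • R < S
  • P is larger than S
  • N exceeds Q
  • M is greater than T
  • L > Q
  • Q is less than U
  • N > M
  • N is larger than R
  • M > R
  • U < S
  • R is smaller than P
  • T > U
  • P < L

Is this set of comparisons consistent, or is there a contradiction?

Every relation is compatible with Q < U < T < R < S < P < L < M < N; the set is consistent.

consistent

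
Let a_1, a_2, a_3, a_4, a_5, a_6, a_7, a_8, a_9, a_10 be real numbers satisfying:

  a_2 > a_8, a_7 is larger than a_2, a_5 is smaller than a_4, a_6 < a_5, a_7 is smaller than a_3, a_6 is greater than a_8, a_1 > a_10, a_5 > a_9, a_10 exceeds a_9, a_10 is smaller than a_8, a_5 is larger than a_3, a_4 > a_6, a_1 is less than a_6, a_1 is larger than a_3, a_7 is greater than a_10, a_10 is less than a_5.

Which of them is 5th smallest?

a_7

The consecutive relations fix a unique order: a_9 < a_10 < a_8 < a_2 < a_7 < a_3 < a_1 < a_6 < a_5 < a_4.
Counting 5 from the smallest end gives a_7.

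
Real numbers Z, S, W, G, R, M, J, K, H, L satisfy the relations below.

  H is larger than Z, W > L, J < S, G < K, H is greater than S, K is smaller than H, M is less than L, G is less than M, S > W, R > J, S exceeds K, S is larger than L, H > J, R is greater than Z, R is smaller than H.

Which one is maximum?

G is not greatest since G < K; K is not greatest since K < S; M is not greatest since M < L; Z is not greatest since Z < H; J is not greatest since J < H; R is not greatest since R < H; L is not greatest since L < S; W is not greatest since W < S; S is not greatest since S < H.
Only H has nothing above it, so H is the maximum.

H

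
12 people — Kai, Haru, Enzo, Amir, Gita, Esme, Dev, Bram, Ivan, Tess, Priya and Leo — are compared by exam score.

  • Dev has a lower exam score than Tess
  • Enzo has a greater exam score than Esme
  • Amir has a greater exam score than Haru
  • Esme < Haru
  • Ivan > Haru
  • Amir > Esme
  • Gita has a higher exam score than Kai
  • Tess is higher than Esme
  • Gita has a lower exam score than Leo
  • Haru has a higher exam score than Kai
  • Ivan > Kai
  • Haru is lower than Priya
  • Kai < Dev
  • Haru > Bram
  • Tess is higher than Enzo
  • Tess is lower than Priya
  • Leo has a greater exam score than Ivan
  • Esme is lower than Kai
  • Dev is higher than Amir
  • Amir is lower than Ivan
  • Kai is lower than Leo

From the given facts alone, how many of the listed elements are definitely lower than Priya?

From Priya the given relations immediately reach Haru, Tess.
From those, Esme, Bram, Enzo, Kai, Dev — 7 in total.
From those, Amir — 8 in total.
No other element is forced below Priya by the given relations, so the count is 8.

8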